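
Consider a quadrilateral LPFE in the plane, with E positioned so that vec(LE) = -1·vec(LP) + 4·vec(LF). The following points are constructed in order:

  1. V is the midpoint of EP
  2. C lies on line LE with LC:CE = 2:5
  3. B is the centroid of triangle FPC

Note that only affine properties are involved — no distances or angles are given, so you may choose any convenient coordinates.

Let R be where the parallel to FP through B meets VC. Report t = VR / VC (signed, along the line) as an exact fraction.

Work in coordinates with L = (0, 0), P = (1, 0), F = (0, 1), E = (-1, 4).
1. V is the midpoint of EP ⇒ V = (0, 2)
2. C lies on line LE with LC:CE = 2:5 ⇒ C = (-2/7, 8/7)
3. B is the centroid of triangle FPC ⇒ B = (5/21, 5/7)
through B parallel to FP: direction (1, -1); meets VC at R = (-11/42, 17/14)
R = V + t·(C−V) with t = 11/12

t = 11/12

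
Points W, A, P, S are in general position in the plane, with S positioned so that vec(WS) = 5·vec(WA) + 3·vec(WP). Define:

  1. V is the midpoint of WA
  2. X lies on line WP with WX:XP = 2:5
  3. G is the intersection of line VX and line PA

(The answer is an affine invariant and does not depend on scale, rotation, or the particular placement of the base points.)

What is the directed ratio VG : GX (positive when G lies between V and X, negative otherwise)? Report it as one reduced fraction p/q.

Work in coordinates with W = (0, 0), A = (1, 0), P = (0, 1), S = (5, 3).
1. V is the midpoint of WA ⇒ V = (1/2, 0)
2. X lies on line WP with WX:XP = 2:5 ⇒ X = (0, 2/7)
3. G is the intersection of line VX and line PA ⇒ G = (5/3, -2/3)
G = V + t·(X−V) with t = -7/3, so VG:GX = t:(1−t) = -7/3:10/3

VG:GX = -7/10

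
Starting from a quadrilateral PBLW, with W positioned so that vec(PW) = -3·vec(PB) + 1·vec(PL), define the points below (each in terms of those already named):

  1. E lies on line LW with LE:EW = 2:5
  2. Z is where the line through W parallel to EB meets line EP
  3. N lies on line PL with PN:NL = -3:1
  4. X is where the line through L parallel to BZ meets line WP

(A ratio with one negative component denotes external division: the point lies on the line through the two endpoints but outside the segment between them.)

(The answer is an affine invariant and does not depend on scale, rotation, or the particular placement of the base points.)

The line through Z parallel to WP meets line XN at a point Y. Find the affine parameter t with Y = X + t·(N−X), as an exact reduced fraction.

t = -80/147

Set P = (0, 0), B = (1, 0), L = (0, 1), W = (-3, 1); any affine frame gives the same invariant.
1. E lies on line LW with LE:EW = 2:5 ⇒ E = (-6/7, 1)
2. Z is where the line through W parallel to EB meets line EP ⇒ Z = (48/49, -8/7)
3. N lies on line PL with PN:NL = -3:1 ⇒ N = (0, 3/2)
4. X is where the line through L parallel to BZ meets line WP ⇒ X = (-3/169, 1/169)
through Z parallel to WP: direction (3, -1); meets XN at Y = (-227/8281, -20053/24843)
Y = X + t·(N−X) with t = -80/147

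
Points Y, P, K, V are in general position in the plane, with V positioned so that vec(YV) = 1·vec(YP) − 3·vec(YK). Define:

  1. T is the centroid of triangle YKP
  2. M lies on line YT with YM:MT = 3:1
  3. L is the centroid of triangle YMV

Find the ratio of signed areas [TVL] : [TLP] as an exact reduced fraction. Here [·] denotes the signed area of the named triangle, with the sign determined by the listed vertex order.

Assign Y = (0, 0), P = (1, 0), K = (0, 1), V = (1, -3) — the answer is frame-independent, so this choice is without loss of generality.
1. T is the centroid of triangle YKP ⇒ T = (1/3, 1/3)
2. M lies on line YT with YM:MT = 3:1 ⇒ M = (1/4, 1/4)
3. L is the centroid of triangle YMV ⇒ L = (5/12, -11/12)
2·[TVL] = -5/9, 2·[TLP] = 29/36
[TVL]:[TLP] = -5/9:29/36 = -20/29

[TVL]:[TLP] = -20/29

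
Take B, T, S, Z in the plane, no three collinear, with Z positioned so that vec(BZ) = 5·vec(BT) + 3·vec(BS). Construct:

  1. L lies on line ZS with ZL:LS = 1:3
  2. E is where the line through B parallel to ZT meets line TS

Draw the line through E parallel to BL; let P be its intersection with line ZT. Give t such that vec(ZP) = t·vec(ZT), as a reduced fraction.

t = -8/7

Choose coordinates B = (0, 0), T = (1, 0), S = (0, 1), Z = (5, 3).
1. L lies on line ZS with ZL:LS = 1:3 ⇒ L = (15/4, 5/2)
2. E is where the line through B parallel to ZT meets line TS ⇒ E = (4/7, 3/7)
through E parallel to BL: direction (15/4, 5/2); meets ZT at P = (67/7, 45/7)
P = Z + t·(T−Z) with t = -8/7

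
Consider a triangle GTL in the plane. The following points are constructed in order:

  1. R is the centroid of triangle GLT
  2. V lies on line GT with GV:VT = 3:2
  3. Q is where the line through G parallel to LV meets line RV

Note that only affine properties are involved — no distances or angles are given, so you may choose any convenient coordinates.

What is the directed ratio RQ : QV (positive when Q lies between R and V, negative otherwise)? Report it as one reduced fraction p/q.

Set G = (0, 0), T = (1, 0), L = (0, 1); any affine frame gives the same invariant.
1. R is the centroid of triangle GLT ⇒ R = (1/3, 1/3)
2. V lies on line GT with GV:VT = 3:2 ⇒ V = (3/5, 0)
3. Q is where the line through G parallel to LV meets line RV ⇒ Q = (-9/5, 3)
Q = R + t·(V−R) with t = -8, so RQ:QV = t:(1−t) = -8:9

RQ:QV = -8/9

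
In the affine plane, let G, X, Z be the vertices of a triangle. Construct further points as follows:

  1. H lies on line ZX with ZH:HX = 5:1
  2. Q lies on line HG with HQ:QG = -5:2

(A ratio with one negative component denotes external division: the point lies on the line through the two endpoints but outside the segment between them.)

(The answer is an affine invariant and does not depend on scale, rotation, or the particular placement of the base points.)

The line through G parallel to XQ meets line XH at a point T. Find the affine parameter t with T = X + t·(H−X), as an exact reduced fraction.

Choose coordinates G = (0, 0), X = (1, 0), Z = (0, 1).
1. H lies on line ZX with ZH:HX = 5:1 ⇒ H = (5/6, 1/6)
2. Q lies on line HG with HQ:QG = -5:2 ⇒ Q = (-5/9, -1/9)
through G parallel to XQ: direction (-14/9, -1/9); meets XH at T = (14/15, 1/15)
T = X + t·(H−X) with t = 2/5

t = 2/5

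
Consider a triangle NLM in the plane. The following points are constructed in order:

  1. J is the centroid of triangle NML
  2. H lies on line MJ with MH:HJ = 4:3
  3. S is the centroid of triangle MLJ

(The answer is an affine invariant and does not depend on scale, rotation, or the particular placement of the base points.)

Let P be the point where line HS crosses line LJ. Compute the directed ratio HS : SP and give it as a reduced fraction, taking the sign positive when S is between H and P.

HS:SP = 2/7

Assign N = (0, 0), L = (1, 0), M = (0, 1) — the answer is frame-independent, so this choice is without loss of generality.
1. J is the centroid of triangle NML ⇒ J = (1/3, 1/3)
2. H lies on line MJ with MH:HJ = 4:3 ⇒ H = (4/21, 13/21)
3. S is the centroid of triangle MLJ ⇒ S = (4/9, 4/9)
line HS meets LJ at P = (4/3, -1/6)
S = H + t·(P−H) with t = 2/9, so HS:SP = 2/9:7/9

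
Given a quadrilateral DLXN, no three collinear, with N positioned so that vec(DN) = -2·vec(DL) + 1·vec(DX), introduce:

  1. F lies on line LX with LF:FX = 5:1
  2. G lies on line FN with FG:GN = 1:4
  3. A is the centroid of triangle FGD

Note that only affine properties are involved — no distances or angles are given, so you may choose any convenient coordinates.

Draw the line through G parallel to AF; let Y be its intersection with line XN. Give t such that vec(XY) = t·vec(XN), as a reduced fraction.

Work in coordinates with D = (0, 0), L = (1, 0), X = (0, 1), N = (-2, 1).
1. F lies on line LX with LF:FX = 5:1 ⇒ F = (1/6, 5/6)
2. G lies on line FN with FG:GN = 1:4 ⇒ G = (-4/15, 13/15)
3. A is the centroid of triangle FGD ⇒ A = (-1/30, 17/30)
through G parallel to AF: direction (1/5, 4/15); meets XN at Y = (-1/6, 1)
Y = X + t·(N−X) with t = 1/12

t = 1/12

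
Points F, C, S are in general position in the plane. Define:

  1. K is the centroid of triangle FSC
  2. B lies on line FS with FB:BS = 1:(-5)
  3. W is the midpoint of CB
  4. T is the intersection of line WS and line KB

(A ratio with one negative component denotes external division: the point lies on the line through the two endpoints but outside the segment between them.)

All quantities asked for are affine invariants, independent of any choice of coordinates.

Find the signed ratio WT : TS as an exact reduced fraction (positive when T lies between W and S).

Assign F = (0, 0), C = (1, 0), S = (0, 1) — the answer is frame-independent, so this choice is without loss of generality.
1. K is the centroid of triangle FSC ⇒ K = (1/3, 1/3)
2. B lies on line FS with FB:BS = 1:(-5) ⇒ B = (0, -1/4)
3. W is the midpoint of CB ⇒ W = (1/2, -1/8)
4. T is the intersection of line WS and line KB ⇒ T = (5/16, 19/64)
T = W + t·(S−W) with t = 3/8, so WT:TS = t:(1−t) = 3/8:5/8

WT:TS = 3/5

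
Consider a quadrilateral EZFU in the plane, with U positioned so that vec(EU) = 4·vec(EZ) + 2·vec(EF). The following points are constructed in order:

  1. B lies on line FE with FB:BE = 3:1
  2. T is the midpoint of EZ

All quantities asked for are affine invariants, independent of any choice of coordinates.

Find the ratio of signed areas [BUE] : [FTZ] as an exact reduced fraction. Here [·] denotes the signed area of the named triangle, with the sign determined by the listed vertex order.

Set E = (0, 0), Z = (1, 0), F = (0, 1), U = (4, 2); any affine frame gives the same invariant.
1. B lies on line FE with FB:BE = 3:1 ⇒ B = (0, 1/4)
2. T is the midpoint of EZ ⇒ T = (1/2, 0)
2·[BUE] = -1, 2·[FTZ] = 1/2
[BUE]:[FTZ] = -1:1/2 = -2

[BUE]:[FTZ] = -2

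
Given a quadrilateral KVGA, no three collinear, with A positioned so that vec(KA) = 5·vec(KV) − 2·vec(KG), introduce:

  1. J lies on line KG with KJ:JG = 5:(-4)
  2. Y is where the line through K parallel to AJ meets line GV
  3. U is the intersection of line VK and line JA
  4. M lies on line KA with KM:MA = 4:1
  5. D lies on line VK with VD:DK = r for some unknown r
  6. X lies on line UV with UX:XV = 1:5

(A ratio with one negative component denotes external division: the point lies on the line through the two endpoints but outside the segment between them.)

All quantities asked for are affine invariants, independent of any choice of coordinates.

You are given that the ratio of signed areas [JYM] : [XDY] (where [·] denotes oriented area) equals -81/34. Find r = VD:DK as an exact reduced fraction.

Choose coordinates K = (0, 0), V = (1, 0), G = (0, 1), A = (5, -2).
1. J lies on line KG with KJ:JG = 5:(-4) ⇒ J = (0, 5)
2. Y is where the line through K parallel to AJ meets line GV ⇒ Y = (-5/2, 7/2)
3. U is the intersection of line VK and line JA ⇒ U = (25/7, 0)
4. M lies on line KA with KM:MA = 4:1 ⇒ M = (4, -8/5)
5. With VD:DK = r, write λ = r/(r+1) so D = V + λ·(K−V); D is affine-linear in λ
6. X lies on line UV with UX:XV = 1:5 ⇒ X = (22/7, 0)
Every point depending on D is an affine combination of D and λ-independent points, so each such coordinate is linear in λ; the λ² term in each signed area is a multiple of (K−V)×(K−V) = 0, so 2·[JYM] and 2·[XDY] are each linear in λ. Evaluating at λ=0 and λ=1:
  2·[JYM] = 45/2,   2·[XDY] = -7/2·λ − 15/2
So [JYM]:[XDY] = (45/2) / (-7/2·λ − 15/2). Setting this equal to -81/34:
  45/2 = -81/34·(-7/2·λ − 15/2)  ⇒  λ = 5/9
Then r = λ/(1−λ) = (5/9)/(4/9) = 5/4. Check: with r = 5/4, D = (4/9, 0) and [JYM]:[XDY] = -81/34 as required.

r = 5/4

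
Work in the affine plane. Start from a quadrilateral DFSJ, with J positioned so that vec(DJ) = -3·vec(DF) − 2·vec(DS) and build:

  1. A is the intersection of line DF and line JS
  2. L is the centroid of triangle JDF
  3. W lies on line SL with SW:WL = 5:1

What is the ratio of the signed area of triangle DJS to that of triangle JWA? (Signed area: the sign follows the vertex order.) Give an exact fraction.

Set D = (0, 0), F = (1, 0), S = (0, 1), J = (-3, -2); any affine frame gives the same invariant.
1. A is the intersection of line DF and line JS ⇒ A = (-1, 0)
2. L is the centroid of triangle JDF ⇒ L = (-2/3, -2/3)
3. W lies on line SL with SW:WL = 5:1 ⇒ W = (-5/9, -7/18)
2·[DJS] = -3, 2·[JWA] = 5/3
[DJS]:[JWA] = -3:5/3 = -9/5

[DJS]:[JWA] = -9/5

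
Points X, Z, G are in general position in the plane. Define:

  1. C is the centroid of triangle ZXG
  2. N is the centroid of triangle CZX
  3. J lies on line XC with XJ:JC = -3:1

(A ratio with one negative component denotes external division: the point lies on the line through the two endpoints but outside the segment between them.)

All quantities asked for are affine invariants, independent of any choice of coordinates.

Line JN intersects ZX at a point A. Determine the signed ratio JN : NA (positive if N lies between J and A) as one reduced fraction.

Choose coordinates X = (0, 0), Z = (1, 0), G = (0, 1).
1. C is the centroid of triangle ZXG ⇒ C = (1/3, 1/3)
2. N is the centroid of triangle CZX ⇒ N = (4/9, 1/9)
3. J lies on line XC with XJ:JC = -3:1 ⇒ J = (1/2, 1/2)
line JN meets ZX at A = (3/7, 0)
N = J + t·(A−J) with t = 7/9, so JN:NA = 7/9:2/9

JN:NA = 7/2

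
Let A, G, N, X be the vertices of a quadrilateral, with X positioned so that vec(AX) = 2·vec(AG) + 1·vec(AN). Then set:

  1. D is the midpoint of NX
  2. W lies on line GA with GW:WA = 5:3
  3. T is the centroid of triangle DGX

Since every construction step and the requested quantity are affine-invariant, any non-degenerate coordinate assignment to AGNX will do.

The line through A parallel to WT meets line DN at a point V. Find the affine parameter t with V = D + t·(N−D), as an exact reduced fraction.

t = -7/16

Assign A = (0, 0), G = (1, 0), N = (0, 1), X = (2, 1) — the answer is frame-independent, so this choice is without loss of generality.
1. D is the midpoint of NX ⇒ D = (1, 1)
2. W lies on line GA with GW:WA = 5:3 ⇒ W = (3/8, 0)
3. T is the centroid of triangle DGX ⇒ T = (4/3, 2/3)
through A parallel to WT: direction (23/24, 2/3); meets DN at V = (23/16, 1)
V = D + t·(N−D) with t = -7/16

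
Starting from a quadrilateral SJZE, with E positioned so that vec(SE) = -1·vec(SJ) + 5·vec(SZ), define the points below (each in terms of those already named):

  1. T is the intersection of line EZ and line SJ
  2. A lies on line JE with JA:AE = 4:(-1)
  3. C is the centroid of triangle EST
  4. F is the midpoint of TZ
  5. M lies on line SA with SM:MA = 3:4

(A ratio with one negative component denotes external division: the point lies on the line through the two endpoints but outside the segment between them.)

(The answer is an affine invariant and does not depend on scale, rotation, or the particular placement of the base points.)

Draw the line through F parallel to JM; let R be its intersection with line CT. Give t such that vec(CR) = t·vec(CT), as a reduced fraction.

Choose coordinates S = (0, 0), J = (1, 0), Z = (0, 1), E = (-1, 5).
1. T is the intersection of line EZ and line SJ ⇒ T = (1/4, 0)
2. A lies on line JE with JA:AE = 4:(-1) ⇒ A = (-5/3, 20/3)
3. C is the centroid of triangle EST ⇒ C = (-1/4, 5/3)
4. F is the midpoint of TZ ⇒ F = (1/8, 1/2)
5. M lies on line SA with SM:MA = 3:4 ⇒ M = (-5/7, 20/7)
through F parallel to JM: direction (-12/7, 20/7); meets CT at R = (3/40, 7/12)
R = C + t·(T−C) with t = 13/20

t = 13/20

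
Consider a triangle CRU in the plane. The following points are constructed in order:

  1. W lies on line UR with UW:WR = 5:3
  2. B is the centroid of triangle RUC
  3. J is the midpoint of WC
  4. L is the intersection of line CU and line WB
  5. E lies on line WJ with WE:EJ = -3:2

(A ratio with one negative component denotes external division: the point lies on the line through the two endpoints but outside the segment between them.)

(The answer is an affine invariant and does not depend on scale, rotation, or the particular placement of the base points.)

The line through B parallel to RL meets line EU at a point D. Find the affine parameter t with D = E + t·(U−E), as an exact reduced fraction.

Work in coordinates with C = (0, 0), R = (1, 0), U = (0, 1).
1. W lies on line UR with UW:WR = 5:3 ⇒ W = (5/8, 3/8)
2. B is the centroid of triangle RUC ⇒ B = (1/3, 1/3)
3. J is the midpoint of WC ⇒ J = (5/16, 3/16)
4. L is the intersection of line CU and line WB ⇒ L = (0, 2/7)
5. E lies on line WJ with WE:EJ = -3:2 ⇒ E = (-5/16, -3/16)
through B parallel to RL: direction (-1, 2/7); meets EU at D = (-20/143, 67/143)
D = E + t·(U−E) with t = 79/143

t = 79/143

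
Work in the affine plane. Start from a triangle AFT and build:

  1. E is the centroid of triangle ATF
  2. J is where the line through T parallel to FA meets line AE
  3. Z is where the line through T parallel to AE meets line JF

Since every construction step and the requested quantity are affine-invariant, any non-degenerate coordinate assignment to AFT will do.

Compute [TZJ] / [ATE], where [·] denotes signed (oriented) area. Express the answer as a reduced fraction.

[TZJ]:[ATE] = 3

Choose coordinates A = (0, 0), F = (1, 0), T = (0, 1).
1. E is the centroid of triangle ATF ⇒ E = (1/3, 1/3)
2. J is where the line through T parallel to FA meets line AE ⇒ J = (1, 1)
3. Z is where the line through T parallel to AE meets line JF ⇒ Z = (1, 2)
2·[TZJ] = -1, 2·[ATE] = -1/3
[TZJ]:[ATE] = -1:-1/3 = 3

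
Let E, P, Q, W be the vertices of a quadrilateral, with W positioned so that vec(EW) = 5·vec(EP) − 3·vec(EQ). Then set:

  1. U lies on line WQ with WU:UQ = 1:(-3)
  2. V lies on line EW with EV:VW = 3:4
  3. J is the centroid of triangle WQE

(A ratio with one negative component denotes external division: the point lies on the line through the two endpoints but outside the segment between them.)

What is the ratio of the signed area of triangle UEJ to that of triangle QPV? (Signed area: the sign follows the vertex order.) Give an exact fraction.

[UEJ]:[QPV] = 70/3

Assign E = (0, 0), P = (1, 0), Q = (0, 1), W = (5, -3) — the answer is frame-independent, so this choice is without loss of generality.
1. U lies on line WQ with WU:UQ = 1:(-3) ⇒ U = (15/2, -5)
2. V lies on line EW with EV:VW = 3:4 ⇒ V = (15/7, -9/7)
3. J is the centroid of triangle WQE ⇒ J = (5/3, -2/3)
2·[UEJ] = -10/3, 2·[QPV] = -1/7
[UEJ]:[QPV] = -10/3:-1/7 = 70/3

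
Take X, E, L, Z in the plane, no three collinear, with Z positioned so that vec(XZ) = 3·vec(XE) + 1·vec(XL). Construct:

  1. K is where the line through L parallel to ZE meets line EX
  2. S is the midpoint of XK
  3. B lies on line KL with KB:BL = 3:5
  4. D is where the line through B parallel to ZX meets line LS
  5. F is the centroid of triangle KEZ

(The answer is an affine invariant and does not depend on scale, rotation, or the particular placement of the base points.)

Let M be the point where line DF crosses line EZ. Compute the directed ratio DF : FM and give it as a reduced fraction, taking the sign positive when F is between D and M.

DF:FM = 27/16

Set X = (0, 0), E = (1, 0), L = (0, 1), Z = (3, 1); any affine frame gives the same invariant.
1. K is where the line through L parallel to ZE meets line EX ⇒ K = (-2, 0)
2. S is the midpoint of XK ⇒ S = (-1, 0)
3. B lies on line KL with KB:BL = 3:5 ⇒ B = (-5/4, 3/8)
4. D is where the line through B parallel to ZX meets line LS ⇒ D = (-5/16, 11/16)
5. F is the centroid of triangle KEZ ⇒ F = (2/3, 1/3)
line DF meets EZ at M = (101/81, 10/81)
F = D + t·(M−D) with t = 27/43, so DF:FM = 27/43:16/43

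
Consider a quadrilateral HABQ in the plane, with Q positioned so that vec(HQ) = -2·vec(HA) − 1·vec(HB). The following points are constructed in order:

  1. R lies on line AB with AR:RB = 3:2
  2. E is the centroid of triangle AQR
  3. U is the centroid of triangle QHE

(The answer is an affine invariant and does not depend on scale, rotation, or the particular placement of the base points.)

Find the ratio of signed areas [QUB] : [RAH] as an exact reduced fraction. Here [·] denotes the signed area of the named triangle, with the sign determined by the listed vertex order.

[QUB]:[RAH] = -58/27

Choose coordinates H = (0, 0), A = (1, 0), B = (0, 1), Q = (-2, -1).
1. R lies on line AB with AR:RB = 3:2 ⇒ R = (2/5, 3/5)
2. E is the centroid of triangle AQR ⇒ E = (-1/5, -2/15)
3. U is the centroid of triangle QHE ⇒ U = (-11/15, -17/45)
2·[QUB] = 58/45, 2·[RAH] = -3/5
[QUB]:[RAH] = 58/45:-3/5 = -58/27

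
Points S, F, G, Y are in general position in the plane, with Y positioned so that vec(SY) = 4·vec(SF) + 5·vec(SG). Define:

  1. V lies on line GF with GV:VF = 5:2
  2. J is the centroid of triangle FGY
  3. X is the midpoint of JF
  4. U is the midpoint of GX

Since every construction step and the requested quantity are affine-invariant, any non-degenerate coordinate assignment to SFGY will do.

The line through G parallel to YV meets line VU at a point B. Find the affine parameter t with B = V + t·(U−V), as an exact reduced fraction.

Set S = (0, 0), F = (1, 0), G = (0, 1), Y = (4, 5); any affine frame gives the same invariant.
1. V lies on line GF with GV:VF = 5:2 ⇒ V = (5/7, 2/7)
2. J is the centroid of triangle FGY ⇒ J = (5/3, 2)
3. X is the midpoint of JF ⇒ X = (4/3, 1)
4. U is the midpoint of GX ⇒ U = (2/3, 1)
through G parallel to YV: direction (-23/7, -33/7); meets VU at B = (115/189, 118/63)
B = V + t·(U−V) with t = 20/9

t = 20/9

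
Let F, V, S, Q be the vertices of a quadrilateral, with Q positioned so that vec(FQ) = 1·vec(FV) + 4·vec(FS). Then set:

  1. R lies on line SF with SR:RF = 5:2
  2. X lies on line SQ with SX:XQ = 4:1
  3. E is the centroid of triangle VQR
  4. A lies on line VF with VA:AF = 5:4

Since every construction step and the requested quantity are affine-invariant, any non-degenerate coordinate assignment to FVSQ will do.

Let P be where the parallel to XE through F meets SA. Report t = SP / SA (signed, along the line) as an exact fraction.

Assign F = (0, 0), V = (1, 0), S = (0, 1), Q = (1, 4) — the answer is frame-independent, so this choice is without loss of generality.
1. R lies on line SF with SR:RF = 5:2 ⇒ R = (0, 2/7)
2. X lies on line SQ with SX:XQ = 4:1 ⇒ X = (4/5, 17/5)
3. E is the centroid of triangle VQR ⇒ E = (2/3, 10/7)
4. A lies on line VF with VA:AF = 5:4 ⇒ A = (4/9, 0)
through F parallel to XE: direction (-2/15, -69/35); meets SA at P = (28/477, 46/53)
P = S + t·(A−S) with t = 7/53

t = 7/53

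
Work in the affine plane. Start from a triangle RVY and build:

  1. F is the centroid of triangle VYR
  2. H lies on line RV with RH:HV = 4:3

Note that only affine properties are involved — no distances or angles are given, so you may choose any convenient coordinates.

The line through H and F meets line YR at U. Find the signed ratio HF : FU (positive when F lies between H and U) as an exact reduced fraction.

Set R = (0, 0), V = (1, 0), Y = (0, 1); any affine frame gives the same invariant.
1. F is the centroid of triangle VYR ⇒ F = (1/3, 1/3)
2. H lies on line RV with RH:HV = 4:3 ⇒ H = (4/7, 0)
line HF meets YR at U = (0, 4/5)
F = H + t·(U−H) with t = 5/12, so HF:FU = 5/12:7/12

HF:FU = 5/7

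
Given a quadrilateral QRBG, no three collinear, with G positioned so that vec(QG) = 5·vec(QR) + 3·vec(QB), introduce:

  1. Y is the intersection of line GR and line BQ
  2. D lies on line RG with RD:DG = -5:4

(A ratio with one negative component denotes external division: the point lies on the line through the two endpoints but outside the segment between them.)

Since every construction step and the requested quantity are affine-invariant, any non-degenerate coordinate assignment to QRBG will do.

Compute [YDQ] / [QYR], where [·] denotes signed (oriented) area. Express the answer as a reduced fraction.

Set Q = (0, 0), R = (1, 0), B = (0, 1), G = (5, 3); any affine frame gives the same invariant.
1. Y is the intersection of line GR and line BQ ⇒ Y = (0, -3/4)
2. D lies on line RG with RD:DG = -5:4 ⇒ D = (21, 15)
2·[YDQ] = 63/4, 2·[QYR] = 3/4
[YDQ]:[QYR] = 63/4:3/4 = 21

[YDQ]:[QYR] = 21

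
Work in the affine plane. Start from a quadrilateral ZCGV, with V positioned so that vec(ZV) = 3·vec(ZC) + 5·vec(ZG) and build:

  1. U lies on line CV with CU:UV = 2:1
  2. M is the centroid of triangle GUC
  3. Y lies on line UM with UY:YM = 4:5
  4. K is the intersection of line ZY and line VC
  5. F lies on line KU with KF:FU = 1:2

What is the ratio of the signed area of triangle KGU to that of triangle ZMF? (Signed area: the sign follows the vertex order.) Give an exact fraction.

Choose coordinates Z = (0, 0), C = (1, 0), G = (0, 1), V = (3, 5).
1. U lies on line CV with CU:UV = 2:1 ⇒ U = (7/3, 10/3)
2. M is the centroid of triangle GUC ⇒ M = (10/9, 13/9)
3. Y lies on line UM with UY:YM = 4:5 ⇒ Y = (145/81, 202/81)
4. K is the intersection of line ZY and line VC ⇒ K = (725/321, 1010/321)
5. F lies on line KU with KF:FU = 1:2 ⇒ F = (733/321, 1030/321)
2·[KGU] = -28/107, 2·[ZMF] = 257/963
[KGU]:[ZMF] = -28/107:257/963 = -252/257

[KGU]:[ZMF] = -252/257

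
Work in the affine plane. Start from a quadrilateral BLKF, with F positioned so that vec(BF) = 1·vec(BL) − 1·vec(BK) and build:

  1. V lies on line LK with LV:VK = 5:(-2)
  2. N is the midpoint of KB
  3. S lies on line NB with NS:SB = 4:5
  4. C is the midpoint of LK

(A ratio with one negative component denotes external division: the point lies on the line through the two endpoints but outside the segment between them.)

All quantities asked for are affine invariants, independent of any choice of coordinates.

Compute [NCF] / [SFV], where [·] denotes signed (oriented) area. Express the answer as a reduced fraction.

Work in coordinates with B = (0, 0), L = (1, 0), K = (0, 1), F = (1, -1).
1. V lies on line LK with LV:VK = 5:(-2) ⇒ V = (-2/3, 5/3)
2. N is the midpoint of KB ⇒ N = (0, 1/2)
3. S lies on line NB with NS:SB = 4:5 ⇒ S = (0, 5/18)
4. C is the midpoint of LK ⇒ C = (1/2, 1/2)
2·[NCF] = -3/4, 2·[SFV] = 29/54
[NCF]:[SFV] = -3/4:29/54 = -81/58

[NCF]:[SFV] = -81/58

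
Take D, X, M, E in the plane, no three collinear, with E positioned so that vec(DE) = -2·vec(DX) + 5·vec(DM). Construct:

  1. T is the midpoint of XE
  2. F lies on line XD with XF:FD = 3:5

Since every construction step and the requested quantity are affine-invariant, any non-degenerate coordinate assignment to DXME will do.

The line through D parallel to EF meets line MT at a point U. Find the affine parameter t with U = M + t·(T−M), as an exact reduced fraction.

t = -42/23

Work in coordinates with D = (0, 0), X = (1, 0), M = (0, 1), E = (-2, 5).
1. T is the midpoint of XE ⇒ T = (-1/2, 5/2)
2. F lies on line XD with XF:FD = 3:5 ⇒ F = (5/8, 0)
through D parallel to EF: direction (21/8, -5); meets MT at U = (21/23, -40/23)
U = M + t·(T−M) with t = -42/23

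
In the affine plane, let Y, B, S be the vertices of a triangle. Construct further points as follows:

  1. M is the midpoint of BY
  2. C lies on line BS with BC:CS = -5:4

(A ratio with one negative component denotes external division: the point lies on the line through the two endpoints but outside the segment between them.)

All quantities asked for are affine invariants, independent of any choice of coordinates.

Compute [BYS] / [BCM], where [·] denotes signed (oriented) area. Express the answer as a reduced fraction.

[BYS]:[BCM] = -2/5

Choose coordinates Y = (0, 0), B = (1, 0), S = (0, 1).
1. M is the midpoint of BY ⇒ M = (1/2, 0)
2. C lies on line BS with BC:CS = -5:4 ⇒ C = (-4, 5)
2·[BYS] = -1, 2·[BCM] = 5/2
[BYS]:[BCM] = -1:5/2 = -2/5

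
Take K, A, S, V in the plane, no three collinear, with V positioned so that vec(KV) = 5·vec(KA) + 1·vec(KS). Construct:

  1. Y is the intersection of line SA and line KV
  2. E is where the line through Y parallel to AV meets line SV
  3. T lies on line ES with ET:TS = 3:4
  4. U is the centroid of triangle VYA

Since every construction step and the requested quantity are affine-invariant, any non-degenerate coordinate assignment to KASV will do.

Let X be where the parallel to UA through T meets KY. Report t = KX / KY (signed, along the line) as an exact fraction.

Assign K = (0, 0), A = (1, 0), S = (0, 1), V = (5, 1) — the answer is frame-independent, so this choice is without loss of generality.
1. Y is the intersection of line SA and line KV ⇒ Y = (5/6, 1/6)
2. E is where the line through Y parallel to AV meets line SV ⇒ E = (25/6, 1)
3. T lies on line ES with ET:TS = 3:4 ⇒ T = (50/21, 1)
4. U is the centroid of triangle VYA ⇒ U = (41/18, 7/18)
through T parallel to UA: direction (-23/18, -7/18); meets KY at X = (-95/36, -19/36)
X = K + t·(Y−K) with t = -19/6

t = -19/6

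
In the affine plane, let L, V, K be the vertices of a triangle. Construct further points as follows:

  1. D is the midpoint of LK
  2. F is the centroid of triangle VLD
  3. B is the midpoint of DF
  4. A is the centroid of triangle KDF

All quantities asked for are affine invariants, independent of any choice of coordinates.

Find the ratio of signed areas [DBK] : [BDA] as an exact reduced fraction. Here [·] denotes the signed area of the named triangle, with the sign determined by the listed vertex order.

Choose coordinates L = (0, 0), V = (1, 0), K = (0, 1).
1. D is the midpoint of LK ⇒ D = (0, 1/2)
2. F is the centroid of triangle VLD ⇒ F = (1/3, 1/6)
3. B is the midpoint of DF ⇒ B = (1/6, 1/3)
4. A is the centroid of triangle KDF ⇒ A = (1/9, 5/9)
2·[DBK] = 1/12, 2·[BDA] = -1/36
[DBK]:[BDA] = 1/12:-1/36 = -3

[DBK]:[BDA] = -3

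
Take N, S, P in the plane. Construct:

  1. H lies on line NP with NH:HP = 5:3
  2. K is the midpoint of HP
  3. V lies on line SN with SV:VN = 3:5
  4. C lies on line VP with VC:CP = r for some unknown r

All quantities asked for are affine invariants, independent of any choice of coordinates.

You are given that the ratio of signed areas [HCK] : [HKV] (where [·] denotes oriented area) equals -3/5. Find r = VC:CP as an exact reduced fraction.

Set N = (0, 0), S = (1, 0), P = (0, 1); any affine frame gives the same invariant.
1. H lies on line NP with NH:HP = 5:3 ⇒ H = (0, 5/8)
2. K is the midpoint of HP ⇒ K = (0, 13/16)
3. V lies on line SN with SV:VN = 3:5 ⇒ V = (5/8, 0)
4. With VC:CP = r, write λ = r/(r+1) so C = V + λ·(P−V); C is affine-linear in λ
Every point depending on C is an affine combination of C and λ-independent points, so each such coordinate is linear in λ; the λ² term in each signed area is a multiple of (P−V)×(P−V) = 0, so 2·[HCK] and 2·[HKV] are each linear in λ. Evaluating at λ=0 and λ=1:
  2·[HCK] = -15/128·λ + 15/128,   2·[HKV] = -15/128
So [HCK]:[HKV] = (-15/128·λ + 15/128) / (-15/128). Setting this equal to -3/5:
  -15/128·λ + 15/128 = -3/5·(-15/128)  ⇒  λ = 2/5
Then r = λ/(1−λ) = (2/5)/(3/5) = 2/3. Check: with r = 2/3, C = (3/8, 2/5) and [HCK]:[HKV] = -3/5 as required.

r = 2/3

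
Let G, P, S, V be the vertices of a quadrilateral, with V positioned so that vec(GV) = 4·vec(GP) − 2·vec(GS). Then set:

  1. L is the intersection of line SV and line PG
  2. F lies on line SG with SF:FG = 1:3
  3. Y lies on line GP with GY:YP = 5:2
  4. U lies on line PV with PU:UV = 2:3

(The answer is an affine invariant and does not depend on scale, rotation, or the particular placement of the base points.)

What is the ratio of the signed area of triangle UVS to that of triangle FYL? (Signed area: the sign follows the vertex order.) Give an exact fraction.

Assign G = (0, 0), P = (1, 0), S = (0, 1), V = (4, -2) — the answer is frame-independent, so this choice is without loss of generality.
1. L is the intersection of line SV and line PG ⇒ L = (4/3, 0)
2. F lies on line SG with SF:FG = 1:3 ⇒ F = (0, 3/4)
3. Y lies on line GP with GY:YP = 5:2 ⇒ Y = (5/7, 0)
4. U lies on line PV with PU:UV = 2:3 ⇒ U = (11/5, -4/5)
2·[UVS] = 3/5, 2·[FYL] = 13/28
[UVS]:[FYL] = 3/5:13/28 = 84/65

[UVS]:[FYL] = 84/65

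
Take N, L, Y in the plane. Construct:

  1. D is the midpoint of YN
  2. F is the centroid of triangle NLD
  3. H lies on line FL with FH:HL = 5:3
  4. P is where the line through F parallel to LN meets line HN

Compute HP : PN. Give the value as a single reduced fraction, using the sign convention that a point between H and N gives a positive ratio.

Choose coordinates N = (0, 0), L = (1, 0), Y = (0, 1).
1. D is the midpoint of YN ⇒ D = (0, 1/2)
2. F is the centroid of triangle NLD ⇒ F = (1/3, 1/6)
3. H lies on line FL with FH:HL = 5:3 ⇒ H = (3/4, 1/16)
4. P is where the line through F parallel to LN meets line HN ⇒ P = (2, 1/6)
P = H + t·(N−H) with t = -5/3, so HP:PN = t:(1−t) = -5/3:8/3

HP:PN = -5/8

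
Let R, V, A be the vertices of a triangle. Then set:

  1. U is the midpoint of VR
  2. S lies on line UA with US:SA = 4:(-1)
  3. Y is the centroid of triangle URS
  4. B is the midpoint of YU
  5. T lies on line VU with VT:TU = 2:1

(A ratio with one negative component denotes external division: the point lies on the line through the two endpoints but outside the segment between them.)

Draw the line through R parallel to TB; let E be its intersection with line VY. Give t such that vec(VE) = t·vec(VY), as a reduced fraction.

Set R = (0, 0), V = (1, 0), A = (0, 1); any affine frame gives the same invariant.
1. U is the midpoint of VR ⇒ U = (1/2, 0)
2. S lies on line UA with US:SA = 4:(-1) ⇒ S = (-1/6, 4/3)
3. Y is the centroid of triangle URS ⇒ Y = (1/9, 4/9)
4. B is the midpoint of YU ⇒ B = (11/36, 2/9)
5. T lies on line VU with VT:TU = 2:1 ⇒ T = (2/3, 0)
through R parallel to TB: direction (-13/36, 2/9); meets VY at E = (-13/3, 8/3)
E = V + t·(Y−V) with t = 6

t = 6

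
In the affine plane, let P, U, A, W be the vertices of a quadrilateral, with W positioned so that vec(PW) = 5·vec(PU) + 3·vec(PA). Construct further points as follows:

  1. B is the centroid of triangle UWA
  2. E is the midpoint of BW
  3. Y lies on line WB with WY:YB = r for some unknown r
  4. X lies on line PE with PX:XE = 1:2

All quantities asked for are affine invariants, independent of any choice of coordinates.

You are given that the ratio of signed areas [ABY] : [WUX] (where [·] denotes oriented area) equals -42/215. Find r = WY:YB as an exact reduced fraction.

Assign P = (0, 0), U = (1, 0), A = (0, 1), W = (5, 3) — the answer is frame-independent, so this choice is without loss of generality.
1. B is the centroid of triangle UWA ⇒ B = (2, 4/3)
2. E is the midpoint of BW ⇒ E = (7/2, 13/6)
3. With WY:YB = r, write λ = r/(r+1) so Y = W + λ·(B−W); Y is affine-linear in λ
4. X lies on line PE with PX:XE = 1:2 ⇒ X = (7/6, 13/18)
Every point depending on Y is an affine combination of Y and λ-independent points, so each such coordinate is linear in λ; the λ² term in each signed area is a multiple of (B−W)×(B−W) = 0, so 2·[ABY] and 2·[WUX] are each linear in λ. Evaluating at λ=0 and λ=1:
  2·[ABY] = -7/3·λ + 7/3,   2·[WUX] = -43/18
So [ABY]:[WUX] = (-7/3·λ + 7/3) / (-43/18). Setting this equal to -42/215:
  -7/3·λ + 7/3 = -42/215·(-43/18)  ⇒  λ = 4/5
Then r = λ/(1−λ) = (4/5)/(1/5) = 4. Check: with r = 4, Y = (13/5, 5/3) and [ABY]:[WUX] = -42/215 as required.

r = 4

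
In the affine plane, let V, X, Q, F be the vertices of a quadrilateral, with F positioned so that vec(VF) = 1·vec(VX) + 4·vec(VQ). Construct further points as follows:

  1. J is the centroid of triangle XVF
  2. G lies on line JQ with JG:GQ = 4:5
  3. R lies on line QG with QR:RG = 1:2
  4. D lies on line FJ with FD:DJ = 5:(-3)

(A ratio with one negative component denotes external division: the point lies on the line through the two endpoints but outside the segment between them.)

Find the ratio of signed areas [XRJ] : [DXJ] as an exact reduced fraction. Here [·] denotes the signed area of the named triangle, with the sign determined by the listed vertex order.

Set V = (0, 0), X = (1, 0), Q = (0, 1), F = (1, 4); any affine frame gives the same invariant.
1. J is the centroid of triangle XVF ⇒ J = (2/3, 4/3)
2. G lies on line JQ with JG:GQ = 4:5 ⇒ G = (10/27, 32/27)
3. R lies on line QG with QR:RG = 1:2 ⇒ R = (10/81, 86/81)
4. D lies on line FJ with FD:DJ = 5:(-3) ⇒ D = (1/6, -8/3)
2·[XRJ] = -22/27, 2·[DXJ] = 2
[XRJ]:[DXJ] = -22/27:2 = -11/27

[XRJ]:[DXJ] = -11/27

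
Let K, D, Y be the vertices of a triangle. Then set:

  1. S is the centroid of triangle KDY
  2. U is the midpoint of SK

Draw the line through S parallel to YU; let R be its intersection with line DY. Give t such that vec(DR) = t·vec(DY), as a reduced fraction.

Choose coordinates K = (0, 0), D = (1, 0), Y = (0, 1).
1. S is the centroid of triangle KDY ⇒ S = (1/3, 1/3)
2. U is the midpoint of SK ⇒ U = (1/6, 1/6)
through S parallel to YU: direction (1/6, -5/6); meets DY at R = (1/4, 3/4)
R = D + t·(Y−D) with t = 3/4

t = 3/4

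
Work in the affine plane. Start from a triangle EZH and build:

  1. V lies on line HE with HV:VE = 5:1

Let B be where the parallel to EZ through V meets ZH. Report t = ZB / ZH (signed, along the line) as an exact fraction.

Set E = (0, 0), Z = (1, 0), H = (0, 1); any affine frame gives the same invariant.
1. V lies on line HE with HV:VE = 5:1 ⇒ V = (0, 1/6)
through V parallel to EZ: direction (1, 0); meets ZH at B = (5/6, 1/6)
B = Z + t·(H−Z) with t = 1/6

t = 1/6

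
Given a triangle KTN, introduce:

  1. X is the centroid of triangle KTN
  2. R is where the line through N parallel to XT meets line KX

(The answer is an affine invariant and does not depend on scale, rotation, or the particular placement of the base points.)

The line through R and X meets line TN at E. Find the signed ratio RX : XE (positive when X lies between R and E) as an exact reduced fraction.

Work in coordinates with K = (0, 0), T = (1, 0), N = (0, 1).
1. X is the centroid of triangle KTN ⇒ X = (1/3, 1/3)
2. R is where the line through N parallel to XT meets line KX ⇒ R = (2/3, 2/3)
line RX meets TN at E = (1/2, 1/2)
X = R + t·(E−R) with t = 2, so RX:XE = 2:-1

RX:XE = -2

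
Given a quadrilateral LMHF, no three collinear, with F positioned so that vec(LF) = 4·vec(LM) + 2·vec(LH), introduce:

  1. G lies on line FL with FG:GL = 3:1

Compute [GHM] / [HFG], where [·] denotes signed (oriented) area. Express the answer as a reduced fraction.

[GHM]:[HFG] = -1/6

Set L = (0, 0), M = (1, 0), H = (0, 1), F = (4, 2); any affine frame gives the same invariant.
1. G lies on line FL with FG:GL = 3:1 ⇒ G = (1, 1/2)
2·[GHM] = 1/2, 2·[HFG] = -3
[GHM]:[HFG] = 1/2:-3 = -1/6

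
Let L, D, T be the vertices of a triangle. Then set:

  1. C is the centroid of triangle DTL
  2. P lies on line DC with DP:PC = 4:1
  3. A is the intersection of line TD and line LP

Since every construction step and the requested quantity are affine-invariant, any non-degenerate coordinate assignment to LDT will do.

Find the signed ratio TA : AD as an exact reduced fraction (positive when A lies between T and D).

TA:AD = 7/4

Set L = (0, 0), D = (1, 0), T = (0, 1); any affine frame gives the same invariant.
1. C is the centroid of triangle DTL ⇒ C = (1/3, 1/3)
2. P lies on line DC with DP:PC = 4:1 ⇒ P = (7/15, 4/15)
3. A is the intersection of line TD and line LP ⇒ A = (7/11, 4/11)
A = T + t·(D−T) with t = 7/11, so TA:AD = t:(1−t) = 7/11:4/11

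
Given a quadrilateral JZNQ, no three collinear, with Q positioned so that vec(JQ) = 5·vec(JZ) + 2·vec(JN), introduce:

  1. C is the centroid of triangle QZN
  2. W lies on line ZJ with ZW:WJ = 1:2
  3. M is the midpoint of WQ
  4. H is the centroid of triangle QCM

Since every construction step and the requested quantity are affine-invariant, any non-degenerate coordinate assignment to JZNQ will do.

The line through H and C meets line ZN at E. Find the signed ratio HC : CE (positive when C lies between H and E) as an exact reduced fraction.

HC:CE = 29/36

Assign J = (0, 0), Z = (1, 0), N = (0, 1), Q = (5, 2) — the answer is frame-independent, so this choice is without loss of generality.
1. C is the centroid of triangle QZN ⇒ C = (2, 1)
2. W lies on line ZJ with ZW:WJ = 1:2 ⇒ W = (2/3, 0)
3. M is the midpoint of WQ ⇒ M = (17/6, 1)
4. H is the centroid of triangle QCM ⇒ H = (59/18, 4/3)
line HC meets ZN at E = (12/29, 17/29)
C = H + t·(E−H) with t = 29/65, so HC:CE = 29/65:36/65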